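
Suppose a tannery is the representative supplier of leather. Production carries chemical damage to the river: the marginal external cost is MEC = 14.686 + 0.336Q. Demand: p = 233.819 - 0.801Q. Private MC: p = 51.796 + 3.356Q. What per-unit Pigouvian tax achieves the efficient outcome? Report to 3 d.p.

Social marginal cost = private MC + MEC = 66.482 + 3.692Q.
Set SMC = demand: 66.482 + 3.692Q = 233.819 - 0.801Q → Q* = 37.2439.
The Pigouvian tax equals MEC at Q*: 14.686 + 0.336×37.2439 = 27.2000.

tax = 27.200 per unit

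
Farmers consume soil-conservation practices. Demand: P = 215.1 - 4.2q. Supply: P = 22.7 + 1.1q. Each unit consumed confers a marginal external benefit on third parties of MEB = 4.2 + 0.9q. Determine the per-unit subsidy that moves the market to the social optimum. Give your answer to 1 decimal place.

Social marginal benefit = demand + MEB = 219.3 - 3.3q.
Set SMB = MC: 219.3 - 3.3q = 22.7 + 1.1q → q* = 44.6818.
The Pigouvian subsidy equals MEB at q*: 4.2 + 0.9×44.6818 = 44.4136.

subsidy = 44.4 per unit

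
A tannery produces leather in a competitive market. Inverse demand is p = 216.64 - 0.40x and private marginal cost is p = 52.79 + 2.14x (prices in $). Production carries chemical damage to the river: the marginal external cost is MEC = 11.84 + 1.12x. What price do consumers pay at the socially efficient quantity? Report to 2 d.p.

P = $200.03

Social marginal cost = private MC + MEC = 64.63 + 3.26x.
Set SMC = demand: 64.63 + 3.26x = 216.64 - 0.40x → x* = 41.5328.
Consumer price on the demand curve at x*: 216.64 − 0.40×41.5328 = 200.0269.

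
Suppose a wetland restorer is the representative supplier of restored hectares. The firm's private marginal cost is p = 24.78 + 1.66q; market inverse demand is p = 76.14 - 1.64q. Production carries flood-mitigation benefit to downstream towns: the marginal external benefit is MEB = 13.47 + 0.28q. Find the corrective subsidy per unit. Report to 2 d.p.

Social marginal cost = private MC − MEB = 11.31 + 1.38q.
Set SMC = demand: 11.31 + 1.38q = 76.14 - 1.64q → q* = 21.4669.
The Pigouvian subsidy equals MEB at q*: 13.47 + 0.28×21.4669 = 19.4807.

subsidy = 19.48 per unit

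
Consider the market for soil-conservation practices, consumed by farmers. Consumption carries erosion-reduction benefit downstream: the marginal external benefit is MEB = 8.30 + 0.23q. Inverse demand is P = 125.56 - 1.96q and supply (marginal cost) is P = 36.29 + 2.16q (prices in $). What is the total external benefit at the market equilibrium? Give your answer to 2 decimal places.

$233.83

Market equilibrium (private): 36.29 + 2.16q = 125.56 - 1.96q → q_m = 21.6675.
Total external benefit = ∫₀^{q_m} (8.30 + 0.23q) dq = 8.30×21.6675 + ½×0.23×21.6675² = 233.8305.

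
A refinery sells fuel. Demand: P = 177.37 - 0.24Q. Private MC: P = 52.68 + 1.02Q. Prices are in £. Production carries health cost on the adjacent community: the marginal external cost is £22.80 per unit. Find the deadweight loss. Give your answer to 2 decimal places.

Market equilibrium (private): 52.68 + 1.02Q = 177.37 - 0.24Q → Q_m = 98.9603.
Social marginal cost = private MC + MEC = 75.48 + 1.02Q.
Set SMC = demand: 75.48 + 1.02Q = 177.37 - 0.24Q → Q* = 80.8651.
Height of the DWL triangle at Q_m is SMC(Q_m) − demand(Q_m) = MEC(Q_m) = 22.8000.
DWL = ½ × 18.0952 × 22.8000 = 206.2853.

DWL = £206.29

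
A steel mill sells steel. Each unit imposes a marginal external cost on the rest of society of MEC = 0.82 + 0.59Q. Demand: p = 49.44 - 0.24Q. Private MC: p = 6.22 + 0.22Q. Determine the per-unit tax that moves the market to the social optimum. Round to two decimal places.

tax = 24.64 per unit

Social marginal cost = private MC + MEC = 7.04 + 0.81Q.
Set SMC = demand: 7.04 + 0.81Q = 49.44 - 0.24Q → Q* = 40.3810.
The Pigouvian tax equals MEC at Q*: 0.82 + 0.59×40.3810 = 24.6448.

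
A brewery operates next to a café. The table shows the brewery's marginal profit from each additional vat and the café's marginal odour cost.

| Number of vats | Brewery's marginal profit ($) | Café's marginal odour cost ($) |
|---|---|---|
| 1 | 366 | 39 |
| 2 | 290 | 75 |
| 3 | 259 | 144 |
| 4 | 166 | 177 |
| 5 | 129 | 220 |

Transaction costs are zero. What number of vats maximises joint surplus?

3

Bargaining reaches the level where marginal profit last exceeds marginal odour cost.
That holds through level 3 (259 ≥ 144) but not at 4 (166 < 177).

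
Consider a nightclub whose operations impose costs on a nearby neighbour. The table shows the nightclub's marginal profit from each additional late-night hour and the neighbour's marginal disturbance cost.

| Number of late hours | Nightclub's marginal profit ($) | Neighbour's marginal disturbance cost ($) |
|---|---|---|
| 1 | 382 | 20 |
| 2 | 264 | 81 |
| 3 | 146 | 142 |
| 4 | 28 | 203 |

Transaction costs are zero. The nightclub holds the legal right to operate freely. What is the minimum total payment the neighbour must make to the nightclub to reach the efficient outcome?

$28

Left alone the nightclub would choose level 4 (marginal profit stays positive).
Efficient level: k* = 3 (marginal profit ≥ marginal disturbance cost through 3).
The neighbour must at least cover the nightclub's forgone profit from cutting 4→3: 28 = 28.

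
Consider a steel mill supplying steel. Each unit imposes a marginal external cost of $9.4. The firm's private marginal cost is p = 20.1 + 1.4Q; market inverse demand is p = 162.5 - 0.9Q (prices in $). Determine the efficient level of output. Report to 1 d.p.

Q* = 57.8

Social marginal cost = private MC + MEC = 29.5 + 1.4Q.
Set SMC = demand: 29.5 + 1.4Q = 162.5 - 0.9Q → Q* = 57.8261.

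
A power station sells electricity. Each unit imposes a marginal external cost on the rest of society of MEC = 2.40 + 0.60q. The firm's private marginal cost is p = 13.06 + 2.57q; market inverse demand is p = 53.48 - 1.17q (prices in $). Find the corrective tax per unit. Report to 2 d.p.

Social marginal cost = private MC + MEC = 15.46 + 3.17q.
Set SMC = demand: 15.46 + 3.17q = 53.48 - 1.17q → q* = 8.7604.
The Pigouvian tax equals MEC at q*: 2.40 + 0.60×8.7604 = 7.6562.

tax = $7.66 per unit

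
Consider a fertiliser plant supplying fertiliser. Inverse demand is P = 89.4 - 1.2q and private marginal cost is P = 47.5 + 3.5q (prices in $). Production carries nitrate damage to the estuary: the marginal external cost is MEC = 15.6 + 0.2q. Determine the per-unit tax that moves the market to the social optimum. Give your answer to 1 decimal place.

Social marginal cost = private MC + MEC = 63.1 + 3.7q.
Set SMC = demand: 63.1 + 3.7q = 89.4 - 1.2q → q* = 5.3673.
The Pigouvian tax equals MEC at q*: 15.6 + 0.2×5.3673 = 16.6735.

tax = $16.7 per unit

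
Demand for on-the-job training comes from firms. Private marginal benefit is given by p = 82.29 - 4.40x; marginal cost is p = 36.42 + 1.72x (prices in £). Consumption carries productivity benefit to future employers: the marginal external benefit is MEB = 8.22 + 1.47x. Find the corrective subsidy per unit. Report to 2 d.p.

Social marginal benefit = demand + MEB = 90.51 - 2.93x.
Set SMB = MC: 90.51 - 2.93x = 36.42 + 1.72x → x* = 11.6323.
The Pigouvian subsidy equals MEB at x*: 8.22 + 1.47×11.6323 = 25.3195.

subsidy = £25.32 per unit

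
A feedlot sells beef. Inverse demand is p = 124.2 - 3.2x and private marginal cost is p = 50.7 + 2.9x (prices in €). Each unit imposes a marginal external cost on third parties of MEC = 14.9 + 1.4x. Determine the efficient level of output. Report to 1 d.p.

Social marginal cost = private MC + MEC = 65.6 + 4.3x.
Set SMC = demand: 65.6 + 4.3x = 124.2 - 3.2x → x* = 7.8133.

x* = 7.8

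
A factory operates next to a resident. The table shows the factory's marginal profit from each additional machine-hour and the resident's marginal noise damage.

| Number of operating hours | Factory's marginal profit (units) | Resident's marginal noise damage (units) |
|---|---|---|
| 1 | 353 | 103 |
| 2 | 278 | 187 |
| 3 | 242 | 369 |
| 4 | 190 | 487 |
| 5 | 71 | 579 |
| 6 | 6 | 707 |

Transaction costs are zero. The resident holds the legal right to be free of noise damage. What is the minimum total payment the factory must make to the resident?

290

Efficient level: marginal profit ≥ marginal noise damage through level 2, so k* = 2.
With the resident holding the right, the factory must at least compensate total damage at k*: 103 + 187 = 290.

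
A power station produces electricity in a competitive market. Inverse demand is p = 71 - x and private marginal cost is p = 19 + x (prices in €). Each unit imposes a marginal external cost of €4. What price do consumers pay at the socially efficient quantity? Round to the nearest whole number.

P = €47

Social marginal cost = private MC + MEC = 23 + x.
Set SMC = demand: 23 + x = 71 - x → x* = 24.0000.
Consumer price on the demand curve at x*: 71 − 1×24.0000 = 47.0000.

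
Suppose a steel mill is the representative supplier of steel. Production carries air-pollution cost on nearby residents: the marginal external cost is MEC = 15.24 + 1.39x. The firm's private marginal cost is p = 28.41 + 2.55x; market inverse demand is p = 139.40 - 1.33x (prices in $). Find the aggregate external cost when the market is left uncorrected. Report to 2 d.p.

Market equilibrium (private): 28.41 + 2.55x = 139.40 - 1.33x → x_m = 28.6057.
Total external cost = ∫₀^{x_m} (15.24 + 1.39x) dx = 15.24×28.6057 + ½×1.39×28.6057² = 1004.6597.

$1004.66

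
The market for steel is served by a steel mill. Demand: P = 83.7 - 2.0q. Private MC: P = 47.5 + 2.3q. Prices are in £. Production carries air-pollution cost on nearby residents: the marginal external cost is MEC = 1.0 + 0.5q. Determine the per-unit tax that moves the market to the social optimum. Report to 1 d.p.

tax = £4.7 per unit

Social marginal cost = private MC + MEC = 48.5 + 2.8q.
Set SMC = demand: 48.5 + 2.8q = 83.7 - 2.0q → q* = 7.3333.
The Pigouvian tax equals MEC at q*: 1.0 + 0.5×7.3333 = 4.6667.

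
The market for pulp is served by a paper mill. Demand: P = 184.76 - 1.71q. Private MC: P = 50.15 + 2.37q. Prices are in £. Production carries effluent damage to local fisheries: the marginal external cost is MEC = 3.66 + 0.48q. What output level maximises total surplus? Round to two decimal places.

Social marginal cost = private MC + MEC = 53.81 + 2.85q.
Set SMC = demand: 53.81 + 2.85q = 184.76 - 1.71q → q* = 28.7171.

q* = 28.72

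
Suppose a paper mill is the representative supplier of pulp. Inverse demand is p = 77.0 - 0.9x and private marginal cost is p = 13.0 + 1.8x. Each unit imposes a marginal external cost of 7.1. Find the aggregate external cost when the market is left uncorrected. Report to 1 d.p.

Market equilibrium (private): 13.0 + 1.8x = 77.0 - 0.9x → x_m = 23.7037.
Total external cost = MEC × x_m = 7.1 × 23.7037 = 168.2963.

168.3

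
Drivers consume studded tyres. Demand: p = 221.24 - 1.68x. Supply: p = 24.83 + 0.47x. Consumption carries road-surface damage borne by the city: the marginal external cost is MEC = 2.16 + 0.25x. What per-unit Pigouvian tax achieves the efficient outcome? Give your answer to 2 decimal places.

tax = 22.39 per unit

Social marginal benefit = demand − MEC = 219.08 - 1.93x.
Set SMB = MC: 219.08 - 1.93x = 24.83 + 0.47x → x* = 80.9375.
The Pigouvian tax equals MEC at x*: 2.16 + 0.25×80.9375 = 22.3944.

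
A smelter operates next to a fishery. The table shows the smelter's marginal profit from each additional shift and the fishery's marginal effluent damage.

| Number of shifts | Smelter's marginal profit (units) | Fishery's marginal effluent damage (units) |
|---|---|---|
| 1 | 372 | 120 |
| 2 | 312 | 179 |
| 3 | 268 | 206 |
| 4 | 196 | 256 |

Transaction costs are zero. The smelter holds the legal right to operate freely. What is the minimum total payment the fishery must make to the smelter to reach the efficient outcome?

196

Left alone the smelter would choose level 4 (marginal profit stays positive).
Efficient level: k* = 3 (marginal profit ≥ marginal effluent damage through 3).
The fishery must at least cover the smelter's forgone profit from cutting 4→3: 196 = 196.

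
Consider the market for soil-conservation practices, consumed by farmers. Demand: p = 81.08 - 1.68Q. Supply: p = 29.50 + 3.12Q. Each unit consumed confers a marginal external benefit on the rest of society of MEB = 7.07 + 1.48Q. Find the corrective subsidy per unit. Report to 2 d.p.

subsidy = 33.22 per unit

Social marginal benefit = demand + MEB = 88.15 - 0.20Q.
Set SMB = MC: 88.15 - 0.20Q = 29.50 + 3.12Q → Q* = 17.6657.
The Pigouvian subsidy equals MEB at Q*: 7.07 + 1.48×17.6657 = 33.2152.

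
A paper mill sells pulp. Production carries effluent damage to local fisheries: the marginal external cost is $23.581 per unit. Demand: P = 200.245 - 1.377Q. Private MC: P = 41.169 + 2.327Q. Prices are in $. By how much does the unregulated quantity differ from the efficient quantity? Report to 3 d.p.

Market equilibrium (private): 41.169 + 2.327Q = 200.245 - 1.377Q → Q_m = 42.9471.
Social marginal cost = private MC + MEC = 64.750 + 2.327Q.
Set SMC = demand: 64.750 + 2.327Q = 200.245 - 1.377Q → Q* = 36.5807.
Gap = |42.9471 − 36.5807| = 6.3664.

6.366 units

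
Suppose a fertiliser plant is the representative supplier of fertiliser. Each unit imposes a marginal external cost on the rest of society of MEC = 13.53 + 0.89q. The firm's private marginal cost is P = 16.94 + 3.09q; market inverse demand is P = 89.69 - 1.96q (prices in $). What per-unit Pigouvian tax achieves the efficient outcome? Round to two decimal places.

tax = $22.40 per unit

Social marginal cost = private MC + MEC = 30.47 + 3.98q.
Set SMC = demand: 30.47 + 3.98q = 89.69 - 1.96q → q* = 9.9697.
The Pigouvian tax equals MEC at q*: 13.53 + 0.89×9.9697 = 22.4030.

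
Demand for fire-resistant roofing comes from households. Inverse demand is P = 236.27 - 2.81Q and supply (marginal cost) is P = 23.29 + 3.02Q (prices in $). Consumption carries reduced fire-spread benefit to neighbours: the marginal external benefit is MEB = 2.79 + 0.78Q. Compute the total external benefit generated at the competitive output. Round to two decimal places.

Market equilibrium (private): 23.29 + 3.02Q = 236.27 - 2.81Q → Q_m = 36.5317.
Total external benefit = ∫₀^{Q_m} (2.79 + 0.78Q) dQ = 2.79×36.5317 + ½×0.78×36.5317² = 622.4038.

$622.40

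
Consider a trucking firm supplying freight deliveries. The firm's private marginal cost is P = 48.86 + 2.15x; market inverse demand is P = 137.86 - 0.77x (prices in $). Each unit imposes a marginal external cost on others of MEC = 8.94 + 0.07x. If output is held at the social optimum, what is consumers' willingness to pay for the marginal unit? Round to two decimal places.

Social marginal cost = private MC + MEC = 57.80 + 2.22x.
Set SMC = demand: 57.80 + 2.22x = 137.86 - 0.77x → x* = 26.7759.
Consumer price on the demand curve at x*: 137.86 − 0.77×26.7759 = 117.2426.

P = $117.24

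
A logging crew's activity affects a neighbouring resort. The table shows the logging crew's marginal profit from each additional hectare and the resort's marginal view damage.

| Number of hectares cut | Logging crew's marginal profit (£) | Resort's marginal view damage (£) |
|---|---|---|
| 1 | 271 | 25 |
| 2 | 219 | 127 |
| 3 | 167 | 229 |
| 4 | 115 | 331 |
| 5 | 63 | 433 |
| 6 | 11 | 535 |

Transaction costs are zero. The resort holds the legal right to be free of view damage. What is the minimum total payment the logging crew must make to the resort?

Efficient level: marginal profit ≥ marginal view damage through level 2, so k* = 2.
With the resort holding the right, the logging crew must at least compensate total damage at k*: 25 + 127 = 152.

£152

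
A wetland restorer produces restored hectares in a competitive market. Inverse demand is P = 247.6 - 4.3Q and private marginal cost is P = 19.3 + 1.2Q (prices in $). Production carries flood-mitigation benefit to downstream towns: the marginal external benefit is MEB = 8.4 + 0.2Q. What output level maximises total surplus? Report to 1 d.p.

Q* = 44.7

Social marginal cost = private MC − MEB = 10.9 + Q.
Set SMC = demand: 10.9 + Q = 247.6 - 4.3Q → Q* = 44.6604.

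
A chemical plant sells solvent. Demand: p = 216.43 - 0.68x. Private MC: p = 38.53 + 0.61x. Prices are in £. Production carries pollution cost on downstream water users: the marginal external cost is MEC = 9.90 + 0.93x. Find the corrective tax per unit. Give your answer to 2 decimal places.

Social marginal cost = private MC + MEC = 48.43 + 1.54x.
Set SMC = demand: 48.43 + 1.54x = 216.43 - 0.68x → x* = 75.6757.
The Pigouvian tax equals MEC at x*: 9.90 + 0.93×75.6757 = 80.2784.

tax = £80.28 per unit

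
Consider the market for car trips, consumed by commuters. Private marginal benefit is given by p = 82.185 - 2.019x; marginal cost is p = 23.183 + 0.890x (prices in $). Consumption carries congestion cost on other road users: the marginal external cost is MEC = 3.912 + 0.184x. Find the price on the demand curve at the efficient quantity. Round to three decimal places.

Social marginal benefit = demand − MEC = 78.273 - 2.203x.
Set SMB = MC: 78.273 - 2.203x = 23.183 + 0.890x → x* = 17.8112.
Consumer price on the demand curve at x*: 82.185 − 2.019×17.8112 = 46.2242.

P = $46.224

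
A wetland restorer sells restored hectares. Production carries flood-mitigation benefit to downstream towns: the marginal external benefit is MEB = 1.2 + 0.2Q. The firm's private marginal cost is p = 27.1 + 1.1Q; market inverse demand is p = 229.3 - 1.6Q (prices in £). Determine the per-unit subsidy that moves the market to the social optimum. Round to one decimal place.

subsidy = £17.5 per unit

Social marginal cost = private MC − MEB = 25.9 + 0.9Q.
Set SMC = demand: 25.9 + 0.9Q = 229.3 - 1.6Q → Q* = 81.3600.
The Pigouvian subsidy equals MEB at Q*: 1.2 + 0.2×81.3600 = 17.4720.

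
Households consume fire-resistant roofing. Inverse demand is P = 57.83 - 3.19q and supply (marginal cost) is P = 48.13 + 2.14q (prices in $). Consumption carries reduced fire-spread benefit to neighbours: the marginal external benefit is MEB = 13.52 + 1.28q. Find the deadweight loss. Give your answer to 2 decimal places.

Market equilibrium (private): 48.13 + 2.14q = 57.83 - 3.19q → q_m = 1.8199.
Social marginal benefit = demand + MEB = 71.35 - 1.91q.
Set SMB = MC: 71.35 - 1.91q = 48.13 + 2.14q → q* = 5.7333.
The loss is the area between SMB and MC from q* to q_m; with linear curves that's a triangle of height MEB(q_m).
DWL = ½ × 3.9134 × 15.8495 = 31.0127.

DWL = $31.01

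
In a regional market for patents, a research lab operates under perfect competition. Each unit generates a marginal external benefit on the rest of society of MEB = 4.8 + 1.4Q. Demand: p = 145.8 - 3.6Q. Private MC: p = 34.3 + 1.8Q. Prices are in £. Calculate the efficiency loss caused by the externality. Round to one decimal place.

DWL = £142.0

Market equilibrium (private): 34.3 + 1.8Q = 145.8 - 3.6Q → Q_m = 20.6481.
Social marginal cost = private MC − MEB = 29.5 + 0.4Q.
Set SMC = demand: 29.5 + 0.4Q = 145.8 - 3.6Q → Q* = 29.0750.
Height of the DWL triangle at Q_m is demand(Q_m) − SMC(Q_m) = MEB(Q_m) = 33.7074.
DWL = ½ × 8.4269 × 33.7074 = 142.0244.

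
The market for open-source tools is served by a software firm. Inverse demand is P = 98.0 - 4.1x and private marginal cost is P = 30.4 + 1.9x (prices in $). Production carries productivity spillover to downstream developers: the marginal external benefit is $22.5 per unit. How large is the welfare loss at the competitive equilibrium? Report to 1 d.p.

Market equilibrium (private): 30.4 + 1.9x = 98.0 - 4.1x → x_m = 11.2667.
Social marginal cost = private MC − MEB = 7.9 + 1.9x.
Set SMC = demand: 7.9 + 1.9x = 98.0 - 4.1x → x* = 15.0167.
The welfare-loss triangle has base |x_m − x*| and height MEB(x_m) (the vertical gap between SMC and demand is zero at x* and MEB at x_m).
DWL = ½ × 3.7500 × 22.5000 = 42.1875.

DWL = $42.2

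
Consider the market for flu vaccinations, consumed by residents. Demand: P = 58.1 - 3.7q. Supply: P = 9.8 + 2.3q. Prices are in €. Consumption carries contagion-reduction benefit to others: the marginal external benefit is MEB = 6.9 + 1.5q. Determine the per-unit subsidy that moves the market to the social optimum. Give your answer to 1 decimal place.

Social marginal benefit = demand + MEB = 65.0 - 2.2q.
Set SMB = MC: 65.0 - 2.2q = 9.8 + 2.3q → q* = 12.2667.
The Pigouvian subsidy equals MEB at q*: 6.9 + 1.5×12.2667 = 25.3001.

subsidy = €25.3 per unit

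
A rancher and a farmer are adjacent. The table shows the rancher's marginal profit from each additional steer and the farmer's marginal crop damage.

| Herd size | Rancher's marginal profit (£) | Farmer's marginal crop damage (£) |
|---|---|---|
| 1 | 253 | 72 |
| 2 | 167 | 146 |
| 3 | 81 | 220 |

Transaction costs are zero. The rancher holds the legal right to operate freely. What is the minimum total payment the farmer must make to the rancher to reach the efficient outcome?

Left alone the rancher would choose level 3 (marginal profit stays positive).
Efficient level: k* = 2 (marginal profit ≥ marginal crop damage through 2).
The farmer must at least cover the rancher's forgone profit from cutting 3→2: 81 = 81.

£81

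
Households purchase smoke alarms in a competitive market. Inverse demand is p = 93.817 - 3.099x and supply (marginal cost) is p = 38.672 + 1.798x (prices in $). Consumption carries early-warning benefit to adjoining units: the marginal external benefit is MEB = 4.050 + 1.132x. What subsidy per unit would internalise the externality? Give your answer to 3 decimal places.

subsidy = $21.848 per unit

Social marginal benefit = demand + MEB = 97.867 - 1.967x.
Set SMB = MC: 97.867 - 1.967x = 38.672 + 1.798x → x* = 15.7224.
The Pigouvian subsidy equals MEB at x*: 4.050 + 1.132×15.7224 = 21.8478.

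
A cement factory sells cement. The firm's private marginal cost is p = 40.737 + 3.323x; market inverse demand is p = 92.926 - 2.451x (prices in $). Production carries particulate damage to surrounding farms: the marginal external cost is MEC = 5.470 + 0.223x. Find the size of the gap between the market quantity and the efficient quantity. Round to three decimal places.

Market equilibrium (private): 40.737 + 3.323x = 92.926 - 2.451x → x_m = 9.0386.
Social marginal cost = private MC + MEC = 46.207 + 3.546x.
Set SMC = demand: 46.207 + 3.546x = 92.926 - 2.451x → x* = 7.7904.
Gap = |9.0386 − 7.7904| = 1.2482.

1.248 units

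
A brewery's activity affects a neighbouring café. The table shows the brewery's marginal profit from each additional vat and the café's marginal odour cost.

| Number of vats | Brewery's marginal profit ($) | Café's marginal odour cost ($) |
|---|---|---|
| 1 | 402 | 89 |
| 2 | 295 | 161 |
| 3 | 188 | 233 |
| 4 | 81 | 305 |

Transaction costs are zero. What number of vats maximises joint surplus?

Bargaining reaches the level where marginal profit last exceeds marginal odour cost.
That holds through level 2 (295 ≥ 161) but not at 3 (188 < 233).

2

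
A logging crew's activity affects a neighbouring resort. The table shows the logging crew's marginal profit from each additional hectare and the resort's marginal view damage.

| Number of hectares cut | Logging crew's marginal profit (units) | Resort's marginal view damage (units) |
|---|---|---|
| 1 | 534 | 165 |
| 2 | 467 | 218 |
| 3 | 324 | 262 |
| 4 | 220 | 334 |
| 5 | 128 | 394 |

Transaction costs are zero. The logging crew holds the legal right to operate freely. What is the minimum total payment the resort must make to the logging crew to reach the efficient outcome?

348

Left alone the logging crew would choose level 5 (marginal profit stays positive).
Efficient level: k* = 3 (marginal profit ≥ marginal view damage through 3).
The resort must at least cover the logging crew's forgone profit from cutting 5→3: 220 + 128 = 348.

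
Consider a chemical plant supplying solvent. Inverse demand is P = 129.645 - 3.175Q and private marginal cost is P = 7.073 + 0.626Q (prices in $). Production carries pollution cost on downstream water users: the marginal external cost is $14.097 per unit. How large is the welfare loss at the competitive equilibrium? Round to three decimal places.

Market equilibrium (private): 7.073 + 0.626Q = 129.645 - 3.175Q → Q_m = 32.2473.
Social marginal cost = private MC + MEC = 21.170 + 0.626Q.
Set SMC = demand: 21.170 + 0.626Q = 129.645 - 3.175Q → Q* = 28.5385.
The loss is the area between SMC and demand from Q* to Q_m; with linear curves that's a triangle of height MEC(Q_m).
DWL = ½ × 3.7088 × 14.0970 = 26.1415.

DWL = $26.141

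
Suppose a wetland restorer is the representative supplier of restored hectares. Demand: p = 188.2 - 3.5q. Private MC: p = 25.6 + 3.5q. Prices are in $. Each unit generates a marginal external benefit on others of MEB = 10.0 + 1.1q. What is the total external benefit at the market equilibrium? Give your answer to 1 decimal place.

$529.0

Market equilibrium (private): 25.6 + 3.5q = 188.2 - 3.5q → q_m = 23.2286.
Total external benefit = ∫₀^{q_m} (10.0 + 1.1q) dq = 10.0×23.2286 + ½×1.1×23.2286² = 529.0483.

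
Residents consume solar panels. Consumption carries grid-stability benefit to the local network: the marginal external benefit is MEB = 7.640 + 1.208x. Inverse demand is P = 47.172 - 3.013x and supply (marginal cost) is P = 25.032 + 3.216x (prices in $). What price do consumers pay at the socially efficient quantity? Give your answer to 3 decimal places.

Social marginal benefit = demand + MEB = 54.812 - 1.805x.
Set SMB = MC: 54.812 - 1.805x = 25.032 + 3.216x → x* = 5.9311.
Consumer price on the demand curve at x*: 47.172 − 3.013×5.9311 = 29.3016.

P = $29.302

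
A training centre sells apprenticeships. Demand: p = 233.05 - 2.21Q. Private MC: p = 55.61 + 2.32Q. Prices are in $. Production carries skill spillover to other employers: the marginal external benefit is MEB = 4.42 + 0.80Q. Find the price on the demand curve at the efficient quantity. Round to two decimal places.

P = $125.30

Social marginal cost = private MC − MEB = 51.19 + 1.52Q.
Set SMC = demand: 51.19 + 1.52Q = 233.05 - 2.21Q → Q* = 48.7560.
Consumer price on the demand curve at Q*: 233.05 − 2.21×48.7560 = 125.2992.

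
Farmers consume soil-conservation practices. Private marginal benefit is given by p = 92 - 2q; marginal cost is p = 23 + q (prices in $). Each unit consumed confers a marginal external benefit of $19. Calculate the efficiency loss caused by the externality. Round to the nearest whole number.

DWL = $60

Market equilibrium (private): 23 + q = 92 - 2q → q_m = 23.0000.
Social marginal benefit = demand + MEB = 111 - 2q.
Set SMB = MC: 111 - 2q = 23 + q → q* = 29.3333.
The loss is the area between SMB and MC from q* to q_m; with linear curves that's a triangle of height MEB(q_m).
DWL = ½ × 6.3333 × 19.0000 = 60.1664.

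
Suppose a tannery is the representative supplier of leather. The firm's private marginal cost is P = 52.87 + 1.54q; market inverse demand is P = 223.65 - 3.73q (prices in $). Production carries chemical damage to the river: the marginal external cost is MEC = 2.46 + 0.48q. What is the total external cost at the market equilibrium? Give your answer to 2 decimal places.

Market equilibrium (private): 52.87 + 1.54q = 223.65 - 3.73q → q_m = 32.4061.
Total external cost = ∫₀^{q_m} (2.46 + 0.48q) dq = 2.46×32.4061 + ½×0.48×32.4061² = 331.7563.

$331.76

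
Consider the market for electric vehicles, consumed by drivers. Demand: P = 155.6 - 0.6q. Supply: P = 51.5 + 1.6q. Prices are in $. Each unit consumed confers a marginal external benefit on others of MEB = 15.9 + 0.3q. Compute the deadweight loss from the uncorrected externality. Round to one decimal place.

DWL = $238.4

Market equilibrium (private): 51.5 + 1.6q = 155.6 - 0.6q → q_m = 47.3182.
Social marginal benefit = demand + MEB = 171.5 - 0.3q.
Set SMB = MC: 171.5 - 0.3q = 51.5 + 1.6q → q* = 63.1579.
Between q* and q_m the wedge SMB − MC runs linearly from 0 to MEB(q_m), so the loss is a triangle.
DWL = ½ × 15.8397 × 30.0955 = 238.3518.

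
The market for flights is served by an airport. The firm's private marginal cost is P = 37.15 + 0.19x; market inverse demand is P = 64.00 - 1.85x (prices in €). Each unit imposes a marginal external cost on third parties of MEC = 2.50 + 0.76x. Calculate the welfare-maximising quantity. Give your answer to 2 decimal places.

Social marginal cost = private MC + MEC = 39.65 + 0.95x.
Set SMC = demand: 39.65 + 0.95x = 64.00 - 1.85x → x* = 8.6964.

x* = 8.70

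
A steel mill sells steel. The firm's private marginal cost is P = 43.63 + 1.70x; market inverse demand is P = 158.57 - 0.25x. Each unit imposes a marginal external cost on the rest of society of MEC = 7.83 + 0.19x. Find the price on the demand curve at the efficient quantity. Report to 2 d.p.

Social marginal cost = private MC + MEC = 51.46 + 1.89x.
Set SMC = demand: 51.46 + 1.89x = 158.57 - 0.25x → x* = 50.0514.
Consumer price on the demand curve at x*: 158.57 − 0.25×50.0514 = 146.0572.

P = 146.06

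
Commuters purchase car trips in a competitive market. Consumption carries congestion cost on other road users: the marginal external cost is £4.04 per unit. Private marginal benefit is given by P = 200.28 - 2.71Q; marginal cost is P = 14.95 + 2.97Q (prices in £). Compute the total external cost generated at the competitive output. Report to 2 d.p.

Market equilibrium (private): 14.95 + 2.97Q = 200.28 - 2.71Q → Q_m = 32.6285.
Total external cost = MEC × Q_m = 4.04 × 32.6285 = 131.8191.

£131.82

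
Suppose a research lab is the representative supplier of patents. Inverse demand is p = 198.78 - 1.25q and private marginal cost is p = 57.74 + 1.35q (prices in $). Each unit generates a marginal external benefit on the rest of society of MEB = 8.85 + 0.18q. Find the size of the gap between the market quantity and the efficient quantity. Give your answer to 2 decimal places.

7.69 units

Market equilibrium (private): 57.74 + 1.35q = 198.78 - 1.25q → q_m = 54.2462.
Social marginal cost = private MC − MEB = 48.89 + 1.17q.
Set SMC = demand: 48.89 + 1.17q = 198.78 - 1.25q → q* = 61.9380.
Gap = |54.2462 − 61.9380| = 7.6918.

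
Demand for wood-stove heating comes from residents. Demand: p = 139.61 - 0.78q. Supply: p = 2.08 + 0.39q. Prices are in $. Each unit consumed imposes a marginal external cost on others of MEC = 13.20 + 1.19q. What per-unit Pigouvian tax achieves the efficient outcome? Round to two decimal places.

tax = $75.89 per unit

Social marginal benefit = demand − MEC = 126.41 - 1.97q.
Set SMB = MC: 126.41 - 1.97q = 2.08 + 0.39q → q* = 52.6822.
The Pigouvian tax equals MEC at q*: 13.20 + 1.19×52.6822 = 75.8918.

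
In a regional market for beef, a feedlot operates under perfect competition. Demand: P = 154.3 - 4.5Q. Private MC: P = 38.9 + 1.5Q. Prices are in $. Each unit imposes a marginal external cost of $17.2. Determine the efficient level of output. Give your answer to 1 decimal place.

Social marginal cost = private MC + MEC = 56.1 + 1.5Q.
Set SMC = demand: 56.1 + 1.5Q = 154.3 - 4.5Q → Q* = 16.3667.

Q* = 16.4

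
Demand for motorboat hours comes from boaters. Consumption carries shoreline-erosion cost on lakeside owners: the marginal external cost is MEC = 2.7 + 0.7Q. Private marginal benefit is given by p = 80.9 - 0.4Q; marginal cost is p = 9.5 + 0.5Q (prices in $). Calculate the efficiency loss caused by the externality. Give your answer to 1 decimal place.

Market equilibrium (private): 9.5 + 0.5Q = 80.9 - 0.4Q → Q_m = 79.3333.
Social marginal benefit = demand − MEC = 78.2 - 1.1Q.
Set SMB = MC: 78.2 - 1.1Q = 9.5 + 0.5Q → Q* = 42.9375.
Height of the DWL triangle at Q_m is MC(Q_m) − SMB(Q_m) = MEC(Q_m) = 58.2333.
DWL = ½ × 36.3958 × 58.2333 = 1059.7238.

DWL = $1059.7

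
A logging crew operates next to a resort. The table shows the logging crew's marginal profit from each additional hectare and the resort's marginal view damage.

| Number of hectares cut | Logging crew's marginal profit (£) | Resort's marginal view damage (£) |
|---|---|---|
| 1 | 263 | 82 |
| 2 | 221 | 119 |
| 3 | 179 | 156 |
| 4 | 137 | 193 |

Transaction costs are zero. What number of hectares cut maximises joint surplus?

Bargaining reaches the level where marginal profit last exceeds marginal view damage.
That holds through level 3 (179 ≥ 156) but not at 4 (137 < 193).

3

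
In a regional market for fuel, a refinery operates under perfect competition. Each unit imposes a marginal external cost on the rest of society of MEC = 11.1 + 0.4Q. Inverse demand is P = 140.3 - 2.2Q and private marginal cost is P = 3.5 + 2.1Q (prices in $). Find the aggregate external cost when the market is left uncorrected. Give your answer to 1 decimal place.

Market equilibrium (private): 3.5 + 2.1Q = 140.3 - 2.2Q → Q_m = 31.8140.
Total external cost = ∫₀^{Q_m} (11.1 + 0.4Q) dQ = 11.1×31.8140 + ½×0.4×31.8140² = 555.5615.

$555.6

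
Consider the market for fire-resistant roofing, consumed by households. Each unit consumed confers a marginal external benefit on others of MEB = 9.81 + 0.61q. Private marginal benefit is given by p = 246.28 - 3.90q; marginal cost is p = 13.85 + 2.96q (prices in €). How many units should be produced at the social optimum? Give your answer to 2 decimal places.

Social marginal benefit = demand + MEB = 256.09 - 3.29q.
Set SMB = MC: 256.09 - 3.29q = 13.85 + 2.96q → q* = 38.7584.

q* = 38.76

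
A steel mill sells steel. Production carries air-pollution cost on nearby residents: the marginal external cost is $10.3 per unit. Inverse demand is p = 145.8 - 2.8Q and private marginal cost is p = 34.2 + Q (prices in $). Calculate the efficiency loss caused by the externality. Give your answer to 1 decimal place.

DWL = $14.0

Market equilibrium (private): 34.2 + Q = 145.8 - 2.8Q → Q_m = 29.3684.
Social marginal cost = private MC + MEC = 44.5 + Q.
Set SMC = demand: 44.5 + Q = 145.8 - 2.8Q → Q* = 26.6579.
The welfare-loss triangle has base |Q_m − Q*| and height MEC(Q_m) (the vertical gap between SMC and demand is zero at Q* and MEC at Q_m).
DWL = ½ × 2.7105 × 10.3000 = 13.9591.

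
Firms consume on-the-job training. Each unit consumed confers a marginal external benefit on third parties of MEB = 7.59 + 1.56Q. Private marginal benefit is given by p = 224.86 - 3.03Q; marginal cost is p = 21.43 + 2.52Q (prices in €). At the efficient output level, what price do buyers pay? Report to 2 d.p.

P = €64.61

Social marginal benefit = demand + MEB = 232.45 - 1.47Q.
Set SMB = MC: 232.45 - 1.47Q = 21.43 + 2.52Q → Q* = 52.8872.
Consumer price on the demand curve at Q*: 224.86 − 3.03×52.8872 = 64.6118.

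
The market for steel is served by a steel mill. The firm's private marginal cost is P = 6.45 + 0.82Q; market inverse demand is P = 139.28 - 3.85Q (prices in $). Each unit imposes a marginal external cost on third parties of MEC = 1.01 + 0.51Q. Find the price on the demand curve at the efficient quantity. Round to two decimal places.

P = $41.31

Social marginal cost = private MC + MEC = 7.46 + 1.33Q.
Set SMC = demand: 7.46 + 1.33Q = 139.28 - 3.85Q → Q* = 25.4479.
Consumer price on the demand curve at Q*: 139.28 − 3.85×25.4479 = 41.3056.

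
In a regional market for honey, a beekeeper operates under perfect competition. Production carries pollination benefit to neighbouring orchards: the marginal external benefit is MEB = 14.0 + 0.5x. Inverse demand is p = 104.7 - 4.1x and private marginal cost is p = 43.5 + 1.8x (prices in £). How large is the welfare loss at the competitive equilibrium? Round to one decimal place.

Market equilibrium (private): 43.5 + 1.8x = 104.7 - 4.1x → x_m = 10.3729.
Social marginal cost = private MC − MEB = 29.5 + 1.3x.
Set SMC = demand: 29.5 + 1.3x = 104.7 - 4.1x → x* = 13.9259.
Between x* and x_m the wedge demand − SMC runs linearly from 0 to MEB(x_m), so the loss is a triangle.
DWL = ½ × 3.5530 × 19.1864 = 34.0846.

DWL = £34.1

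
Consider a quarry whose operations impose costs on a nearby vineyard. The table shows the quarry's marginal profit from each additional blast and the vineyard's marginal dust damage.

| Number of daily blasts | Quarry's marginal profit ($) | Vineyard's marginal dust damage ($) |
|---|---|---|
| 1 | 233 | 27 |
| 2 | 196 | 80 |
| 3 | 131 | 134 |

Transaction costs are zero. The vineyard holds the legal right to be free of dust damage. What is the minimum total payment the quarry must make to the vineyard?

Efficient level: marginal profit ≥ marginal dust damage through level 2, so k* = 2.
With the vineyard holding the right, the quarry must at least compensate total damage at k*: 27 + 80 = 107.

$107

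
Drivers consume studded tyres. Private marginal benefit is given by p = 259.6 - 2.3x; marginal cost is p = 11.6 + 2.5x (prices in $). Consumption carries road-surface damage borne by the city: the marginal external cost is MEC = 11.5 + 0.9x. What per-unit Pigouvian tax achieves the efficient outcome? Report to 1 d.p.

tax = $48.8 per unit

Social marginal benefit = demand − MEC = 248.1 - 3.2x.
Set SMB = MC: 248.1 - 3.2x = 11.6 + 2.5x → x* = 41.4912.
The Pigouvian tax equals MEC at x*: 11.5 + 0.9×41.4912 = 48.8421.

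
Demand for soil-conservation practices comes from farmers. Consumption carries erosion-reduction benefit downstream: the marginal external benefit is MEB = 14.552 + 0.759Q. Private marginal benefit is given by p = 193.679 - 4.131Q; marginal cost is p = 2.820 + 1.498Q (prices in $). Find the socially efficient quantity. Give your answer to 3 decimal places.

Social marginal benefit = demand + MEB = 208.231 - 3.372Q.
Set SMB = MC: 208.231 - 3.372Q = 2.820 + 1.498Q → Q* = 42.1789.

Q* = 42.179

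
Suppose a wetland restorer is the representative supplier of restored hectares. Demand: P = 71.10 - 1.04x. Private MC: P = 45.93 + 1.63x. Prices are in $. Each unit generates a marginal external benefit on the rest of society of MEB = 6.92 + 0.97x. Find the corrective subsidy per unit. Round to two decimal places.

subsidy = $25.23 per unit

Social marginal cost = private MC − MEB = 39.01 + 0.66x.
Set SMC = demand: 39.01 + 0.66x = 71.10 - 1.04x → x* = 18.8765.
The Pigouvian subsidy equals MEB at x*: 6.92 + 0.97×18.8765 = 25.2302.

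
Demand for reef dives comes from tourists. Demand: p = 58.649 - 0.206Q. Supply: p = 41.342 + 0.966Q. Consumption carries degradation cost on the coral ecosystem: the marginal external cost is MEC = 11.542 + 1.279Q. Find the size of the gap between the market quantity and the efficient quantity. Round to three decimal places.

Market equilibrium (private): 41.342 + 0.966Q = 58.649 - 0.206Q → Q_m = 14.7671.
Social marginal benefit = demand − MEC = 47.107 - 1.485Q.
Set SMB = MC: 47.107 - 1.485Q = 41.342 + 0.966Q → Q* = 2.3521.
Gap = |14.7671 − 2.3521| = 12.4150.

12.415 units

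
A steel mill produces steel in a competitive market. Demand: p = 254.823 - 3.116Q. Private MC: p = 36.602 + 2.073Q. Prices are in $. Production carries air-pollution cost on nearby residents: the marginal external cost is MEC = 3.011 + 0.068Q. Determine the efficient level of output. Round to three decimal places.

Social marginal cost = private MC + MEC = 39.613 + 2.141Q.
Set SMC = demand: 39.613 + 2.141Q = 254.823 - 3.116Q → Q* = 40.9378.

Q* = 40.938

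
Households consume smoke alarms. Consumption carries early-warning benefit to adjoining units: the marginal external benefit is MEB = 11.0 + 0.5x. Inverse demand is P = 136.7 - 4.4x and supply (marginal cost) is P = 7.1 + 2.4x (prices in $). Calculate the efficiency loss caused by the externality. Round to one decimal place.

Market equilibrium (private): 7.1 + 2.4x = 136.7 - 4.4x → x_m = 19.0588.
Social marginal benefit = demand + MEB = 147.7 - 3.9x.
Set SMB = MC: 147.7 - 3.9x = 7.1 + 2.4x → x* = 22.3175.
Between x* and x_m the wedge SMB − MC runs linearly from 0 to MEB(x_m), so the loss is a triangle.
DWL = ½ × 3.2587 × 20.5294 = 33.4496.

DWL = $33.4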